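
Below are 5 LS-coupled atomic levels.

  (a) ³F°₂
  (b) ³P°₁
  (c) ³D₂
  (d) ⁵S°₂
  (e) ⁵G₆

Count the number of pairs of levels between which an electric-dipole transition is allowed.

2

(a)–(b): forbidden (parity, ΔL).
(a)–(c): allowed.
(a)–(d): forbidden (parity, ΔS, ΔL).
(a)–(e): forbidden (ΔS, ΔJ).
(b)–(c): allowed.
(b)–(d): forbidden (parity, ΔS).
(b)–(e): forbidden (ΔS, ΔL, ΔJ).
(c)–(d): forbidden (ΔS, ΔL).
(c)–(e): forbidden (parity, ΔS, ΔL, ΔJ).
(d)–(e): forbidden (ΔL, ΔJ).
Allowed pairs: 2 of 10.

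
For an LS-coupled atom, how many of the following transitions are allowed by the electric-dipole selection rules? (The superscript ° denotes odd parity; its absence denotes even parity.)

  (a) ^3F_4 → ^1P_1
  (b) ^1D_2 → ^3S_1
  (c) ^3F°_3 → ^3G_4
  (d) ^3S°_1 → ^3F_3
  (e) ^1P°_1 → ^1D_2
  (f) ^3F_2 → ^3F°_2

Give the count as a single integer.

3

(a) forbidden (parity, ΔS, ΔL, ΔJ fail)
(b) forbidden (parity, ΔS, ΔL fail)
(c) allowed
(d) forbidden (ΔL, ΔJ fail)
(e) allowed
(f) allowed
Total allowed: 3 of 6.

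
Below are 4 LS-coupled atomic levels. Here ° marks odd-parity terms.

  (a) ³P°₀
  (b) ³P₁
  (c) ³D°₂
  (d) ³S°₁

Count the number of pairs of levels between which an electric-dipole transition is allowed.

3

(a)–(b): allowed.
(a)–(c): forbidden (parity, ΔJ).
(a)–(d): forbidden (parity).
(b)–(c): allowed.
(b)–(d): allowed.
(c)–(d): forbidden (parity, ΔL).
Allowed pairs: 3 of 6.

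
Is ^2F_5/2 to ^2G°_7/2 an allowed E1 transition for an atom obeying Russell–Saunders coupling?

allowed

Initial level: S=1/2, L=3, J=5/2, parity even. Final level: S=1/2, L=4, J=7/2, parity odd.
Parity must change: even → odd — passes.
ΔS = 0: S: 1/2 → 1/2 — passes.
ΔL = 0, ±1 (not L=0↔0): L: 3 → 4, ΔL = +1 — passes.
ΔJ = 0, ±1 (not J=0↔0): J: 5/2 → 7/2, ΔJ = +1 — passes.
All four E1 rules are satisfied.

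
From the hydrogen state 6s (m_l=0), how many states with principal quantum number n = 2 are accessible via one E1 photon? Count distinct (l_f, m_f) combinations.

3

E1 requires Δl = ±1, so l_f ∈ {-1, 1}; with 0 ≤ l_f ≤ n_f−1 = 1, the allowed l_f values are {1}.
For l_f = 1: m_f ∈ {m_i−1, m_i, m_i+1} ∩ [−1, 1] = {-1, 0, 1} → 3 states.
Total: 3.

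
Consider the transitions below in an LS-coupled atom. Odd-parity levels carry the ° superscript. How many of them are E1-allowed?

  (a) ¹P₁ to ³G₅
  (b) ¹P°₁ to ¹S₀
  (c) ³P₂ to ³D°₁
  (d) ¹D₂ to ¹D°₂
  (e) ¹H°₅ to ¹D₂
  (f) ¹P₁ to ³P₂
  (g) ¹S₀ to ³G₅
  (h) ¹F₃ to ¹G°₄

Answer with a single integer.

4

(a) forbidden (parity, ΔS, ΔL, ΔJ fail)
(b) allowed
(c) allowed
(d) allowed
(e) forbidden (ΔL, ΔJ fail)
(f) forbidden (parity, ΔS fail)
(g) forbidden (parity, ΔS, ΔL, ΔJ fail)
(h) allowed
Total allowed: 4 of 8.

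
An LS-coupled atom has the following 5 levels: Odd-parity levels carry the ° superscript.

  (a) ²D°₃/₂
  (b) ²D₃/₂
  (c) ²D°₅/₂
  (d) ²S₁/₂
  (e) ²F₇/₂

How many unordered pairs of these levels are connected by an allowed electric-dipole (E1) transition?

(a)–(b): allowed.
(a)–(c): forbidden (parity).
(a)–(d): forbidden (ΔL).
(a)–(e): forbidden (ΔJ).
(b)–(c): allowed.
(b)–(d): forbidden (parity, ΔL).
(b)–(e): forbidden (parity, ΔJ).
(c)–(d): forbidden (ΔL, ΔJ).
(c)–(e): allowed.
(d)–(e): forbidden (parity, ΔL, ΔJ).
Allowed pairs: 3 of 10.

3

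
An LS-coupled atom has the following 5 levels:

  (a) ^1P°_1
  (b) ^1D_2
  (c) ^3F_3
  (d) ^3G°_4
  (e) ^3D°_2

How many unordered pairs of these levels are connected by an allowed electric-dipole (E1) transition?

(a)–(b): allowed.
(a)–(c): forbidden (ΔS, ΔL, ΔJ).
(a)–(d): forbidden (parity, ΔS, ΔL, ΔJ).
(a)–(e): forbidden (parity, ΔS).
(b)–(c): forbidden (parity, ΔS).
(b)–(d): forbidden (ΔS, ΔL, ΔJ).
(b)–(e): forbidden (ΔS).
(c)–(d): allowed.
(c)–(e): allowed.
(d)–(e): forbidden (parity, ΔL, ΔJ).
Allowed pairs: 3 of 10.

3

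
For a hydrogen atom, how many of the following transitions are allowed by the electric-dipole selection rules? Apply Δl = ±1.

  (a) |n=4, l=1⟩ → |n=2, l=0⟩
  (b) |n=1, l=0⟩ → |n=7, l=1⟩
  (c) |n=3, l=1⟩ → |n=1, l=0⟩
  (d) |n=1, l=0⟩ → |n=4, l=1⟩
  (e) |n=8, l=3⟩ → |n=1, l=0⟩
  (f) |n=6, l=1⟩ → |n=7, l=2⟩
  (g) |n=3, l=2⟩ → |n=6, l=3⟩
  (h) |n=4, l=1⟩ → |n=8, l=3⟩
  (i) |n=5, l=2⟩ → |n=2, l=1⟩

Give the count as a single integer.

7

(a) allowed
(b) allowed
(c) allowed
(d) allowed
(e) forbidden — Δl = -3 (E1 requires Δl = ±1)
(f) allowed
(g) allowed
(h) forbidden — Δl = +2 (E1 requires Δl = ±1)
(i) allowed
Total allowed: 7 of 9.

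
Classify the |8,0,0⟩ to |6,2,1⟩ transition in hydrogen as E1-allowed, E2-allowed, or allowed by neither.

E2

Δl = 2 − 0 = +2; l_i + l_f = 2.
Δm_l = +1.
E1 (Δl = ±1, |Δm_l| ≤ 1): not satisfied.
E2 (Δl = 0,±2, l_i+l_f ≥ 2, |Δm_l| ≤ 2): satisfied.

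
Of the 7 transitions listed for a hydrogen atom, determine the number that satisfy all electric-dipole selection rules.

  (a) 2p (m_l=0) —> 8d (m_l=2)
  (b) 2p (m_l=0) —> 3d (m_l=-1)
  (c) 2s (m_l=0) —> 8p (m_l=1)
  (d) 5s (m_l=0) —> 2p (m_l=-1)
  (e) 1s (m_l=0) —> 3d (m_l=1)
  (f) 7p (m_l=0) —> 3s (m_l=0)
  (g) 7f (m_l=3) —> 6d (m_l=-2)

4

(a) forbidden — Δm_l = +2 (E1 requires Δm_l = 0, ±1)
(b) allowed
(c) allowed
(d) allowed
(e) forbidden — Δl = +2 (E1 requires Δl = ±1)
(f) allowed
(g) forbidden — Δm_l = -5 (E1 requires Δm_l = 0, ±1)
Total allowed: 4 of 7.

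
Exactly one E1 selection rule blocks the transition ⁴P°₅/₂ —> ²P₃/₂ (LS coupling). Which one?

the ΔS = 0 rule

Reading off the term symbols: S 3/2→1/2, L 1→1, J 5/2→3/2, parity odd→even.
ΔL = 0, ±1 (not L=0↔0): L: 1 → 1, ΔL = +0 — passes.
Parity must change: odd → even — passes.
ΔJ = 0, ±1 (not J=0↔0): J: 5/2 → 3/2, ΔJ = -1 — passes.
ΔS = 0: S: 3/2 → 1/2 — fails.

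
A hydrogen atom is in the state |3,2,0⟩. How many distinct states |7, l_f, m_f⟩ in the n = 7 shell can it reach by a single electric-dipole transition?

6

E1 requires Δl = ±1, so l_f ∈ {1, 3}; with 0 ≤ l_f ≤ n_f−1 = 6, the allowed l_f values are {1, 3}.
For l_f = 1: m_f ∈ {m_i−1, m_i, m_i+1} ∩ [−1, 1] = {-1, 0, 1} → 3 states.
For l_f = 3: m_f ∈ {m_i−1, m_i, m_i+1} ∩ [−3, 3] = {-1, 0, 1} → 3 states.
Total: 6.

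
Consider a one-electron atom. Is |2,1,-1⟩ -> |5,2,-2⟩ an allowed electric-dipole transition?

allowed

Initial l = 1, final l = 2, so Δl = +1. E1 requires Δl = ±1: passes.
Δm_l = -2 − (-1) = -1. E1 requires Δm_l = 0, ±1: passes.
All E1 selection rules are satisfied.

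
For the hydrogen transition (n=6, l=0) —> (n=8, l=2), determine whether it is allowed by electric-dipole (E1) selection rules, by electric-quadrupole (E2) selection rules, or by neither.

E2

Δl = 2 − 0 = +2; l_i + l_f = 2.
E1 (Δl = ±1): not satisfied.
E2 (Δl = 0,±2, l_i+l_f ≥ 2): satisfied.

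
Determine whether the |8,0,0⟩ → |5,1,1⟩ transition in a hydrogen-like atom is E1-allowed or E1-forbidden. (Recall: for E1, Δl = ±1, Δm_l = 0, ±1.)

l: 0 → 1 (Δl = +1). Δl = ±1 ✓.
m_l: 0 → 1 (Δm_l = +1). |Δm_l| ≤ 1 ✓.
All E1 selection rules are satisfied.

allowed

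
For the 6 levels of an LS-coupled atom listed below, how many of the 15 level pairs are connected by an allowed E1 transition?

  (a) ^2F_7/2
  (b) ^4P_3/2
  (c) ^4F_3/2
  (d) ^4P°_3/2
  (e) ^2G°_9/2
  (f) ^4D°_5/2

4

(a)–(b): forbidden (parity, ΔS, ΔL, ΔJ).
(a)–(c): forbidden (parity, ΔS, ΔJ).
(a)–(d): forbidden (ΔS, ΔL, ΔJ).
(a)–(e): allowed.
(a)–(f): forbidden (ΔS).
(b)–(c): forbidden (parity, ΔL).
(b)–(d): allowed.
(b)–(e): forbidden (ΔS, ΔL, ΔJ).
(b)–(f): allowed.
(c)–(d): forbidden (ΔL).
(c)–(e): forbidden (ΔS, ΔJ).
(c)–(f): allowed.
(d)–(e): forbidden (parity, ΔS, ΔL, ΔJ).
(d)–(f): forbidden (parity).
(e)–(f): forbidden (parity, ΔS, ΔL, ΔJ).
Allowed pairs: 4 of 15.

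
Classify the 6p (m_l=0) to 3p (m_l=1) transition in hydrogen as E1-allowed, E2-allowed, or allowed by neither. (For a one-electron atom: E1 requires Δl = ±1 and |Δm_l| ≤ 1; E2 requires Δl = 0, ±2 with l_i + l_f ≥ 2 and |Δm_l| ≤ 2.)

Δl = 1 − 1 = +0; l_i + l_f = 2.
Δm_l = +1.
E1 (Δl = ±1, |Δm_l| ≤ 1): not satisfied.
E2 (Δl = 0,±2, l_i+l_f ≥ 2, |Δm_l| ≤ 2): satisfied.

E2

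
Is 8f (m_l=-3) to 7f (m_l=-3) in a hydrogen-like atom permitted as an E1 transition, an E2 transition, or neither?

E2

Δl = 3 − 3 = +0; l_i + l_f = 6.
Δm_l = +0.
E1 (Δl = ±1, |Δm_l| ≤ 1): not satisfied.
E2 (Δl = 0,±2, l_i+l_f ≥ 2, |Δm_l| ≤ 2): satisfied.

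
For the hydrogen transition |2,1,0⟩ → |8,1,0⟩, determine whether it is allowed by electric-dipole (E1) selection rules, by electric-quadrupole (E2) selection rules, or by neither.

E2

Δl = 1 − 1 = +0; l_i + l_f = 2.
Δm_l = +0.
E1 (Δl = ±1, |Δm_l| ≤ 1): not satisfied.
E2 (Δl = 0,±2, l_i+l_f ≥ 2, |Δm_l| ≤ 2): satisfied.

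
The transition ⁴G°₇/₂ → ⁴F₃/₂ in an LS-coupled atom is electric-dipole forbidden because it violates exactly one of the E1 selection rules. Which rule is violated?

the ΔJ = 0, ±1 rule

ΔJ = 0, ±1 (not J=0↔0): J: 7/2 → 3/2, ΔJ = -2 — fails.
Parity must change: odd → even — passes.
ΔS = 0: S: 3/2 → 3/2 — passes.
ΔL = 0, ±1 (not L=0↔0): L: 4 → 3, ΔL = -1 — passes.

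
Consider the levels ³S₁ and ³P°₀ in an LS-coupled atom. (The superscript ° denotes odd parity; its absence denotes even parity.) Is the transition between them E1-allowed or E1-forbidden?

Initial level: S=1, L=0, J=1, parity even. Final level: S=1, L=1, J=0, parity odd.
Parity must change: even → odd — ✓.
ΔS = 0: S: 1 → 1 — ✓.
ΔL = 0, ±1 (not L=0↔0): L: 0 → 1, ΔL = +1 — ✓.
ΔJ = 0, ±1 (not J=0↔0): J: 1 → 0, ΔJ = -1 — ✓.
All four E1 rules are satisfied.

allowed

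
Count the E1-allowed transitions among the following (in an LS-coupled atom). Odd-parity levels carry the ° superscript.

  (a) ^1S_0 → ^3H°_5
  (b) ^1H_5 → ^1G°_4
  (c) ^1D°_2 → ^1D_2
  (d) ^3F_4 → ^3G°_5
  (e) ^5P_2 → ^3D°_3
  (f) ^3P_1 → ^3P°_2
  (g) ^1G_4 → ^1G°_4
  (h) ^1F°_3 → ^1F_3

6

(a) forbidden (ΔS, ΔL, ΔJ fail)
(b) allowed
(c) allowed
(d) allowed
(e) forbidden (ΔS fails)
(f) allowed
(g) allowed
(h) allowed
Total allowed: 6 of 8.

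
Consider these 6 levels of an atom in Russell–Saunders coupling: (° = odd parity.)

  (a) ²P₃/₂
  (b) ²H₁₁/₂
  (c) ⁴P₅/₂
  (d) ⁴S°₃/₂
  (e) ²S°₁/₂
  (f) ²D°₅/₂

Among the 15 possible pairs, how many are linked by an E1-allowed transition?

(a)–(b): forbidden (parity, ΔL, ΔJ).
(a)–(c): forbidden (parity, ΔS).
(a)–(d): forbidden (ΔS).
(a)–(e): allowed.
(a)–(f): allowed.
(b)–(c): forbidden (parity, ΔS, ΔL, ΔJ).
(b)–(d): forbidden (ΔS, ΔL, ΔJ).
(b)–(e): forbidden (ΔL, ΔJ).
(b)–(f): forbidden (ΔL, ΔJ).
(c)–(d): allowed.
(c)–(e): forbidden (ΔS, ΔJ).
(c)–(f): forbidden (ΔS).
(d)–(e): forbidden (parity, ΔS, ΔL).
(d)–(f): forbidden (parity, ΔS, ΔL).
(e)–(f): forbidden (parity, ΔL, ΔJ).
Allowed pairs: 3 of 15.

3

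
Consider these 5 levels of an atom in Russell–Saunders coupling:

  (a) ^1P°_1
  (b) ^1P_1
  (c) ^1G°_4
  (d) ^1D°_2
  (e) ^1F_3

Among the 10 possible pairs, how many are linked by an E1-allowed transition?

(a)–(b): allowed.
(a)–(c): forbidden (parity, ΔL, ΔJ).
(a)–(d): forbidden (parity).
(a)–(e): forbidden (ΔL, ΔJ).
(b)–(c): forbidden (ΔL, ΔJ).
(b)–(d): allowed.
(b)–(e): forbidden (parity, ΔL, ΔJ).
(c)–(d): forbidden (parity, ΔL, ΔJ).
(c)–(e): allowed.
(d)–(e): allowed.
Allowed pairs: 4 of 10.

4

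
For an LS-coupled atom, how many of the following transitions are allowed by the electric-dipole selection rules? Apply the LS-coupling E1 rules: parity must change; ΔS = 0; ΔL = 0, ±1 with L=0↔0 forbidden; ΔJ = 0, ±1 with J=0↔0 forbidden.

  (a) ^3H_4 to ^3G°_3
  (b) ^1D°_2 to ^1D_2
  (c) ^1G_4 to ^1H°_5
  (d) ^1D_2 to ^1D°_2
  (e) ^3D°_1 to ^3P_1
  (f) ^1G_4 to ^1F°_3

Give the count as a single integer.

(a) allowed
(b) allowed
(c) allowed
(d) allowed
(e) allowed
(f) allowed
Total allowed: 6 of 6.

6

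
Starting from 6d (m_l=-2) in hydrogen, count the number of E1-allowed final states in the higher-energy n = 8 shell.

E1 requires Δl = ±1, so l_f ∈ {1, 3}; with 0 ≤ l_f ≤ n_f−1 = 7, the allowed l_f values are {1, 3}.
For l_f = 1: m_f ∈ {m_i−1, m_i, m_i+1} ∩ [−1, 1] = {-1} → 1 state.
For l_f = 3: m_f ∈ {m_i−1, m_i, m_i+1} ∩ [−3, 3] = {-3, -2, -1} → 3 states.
Total: 4.

4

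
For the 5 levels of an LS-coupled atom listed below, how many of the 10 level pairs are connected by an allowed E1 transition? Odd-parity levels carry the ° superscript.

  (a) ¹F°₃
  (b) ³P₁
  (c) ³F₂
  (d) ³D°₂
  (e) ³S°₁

3

(a)–(b): forbidden (ΔS, ΔL, ΔJ).
(a)–(c): forbidden (ΔS).
(a)–(d): forbidden (parity, ΔS).
(a)–(e): forbidden (parity, ΔS, ΔL, ΔJ).
(b)–(c): forbidden (parity, ΔL).
(b)–(d): allowed.
(b)–(e): allowed.
(c)–(d): allowed.
(c)–(e): forbidden (ΔL).
(d)–(e): forbidden (parity, ΔL).
Allowed pairs: 3 of 10.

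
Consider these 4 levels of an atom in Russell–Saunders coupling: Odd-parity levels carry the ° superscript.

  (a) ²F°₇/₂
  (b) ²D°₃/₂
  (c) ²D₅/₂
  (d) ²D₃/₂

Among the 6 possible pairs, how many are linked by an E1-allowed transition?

3

(a)–(b): forbidden (parity, ΔJ).
(a)–(c): allowed.
(a)–(d): forbidden (ΔJ).
(b)–(c): allowed.
(b)–(d): allowed.
(c)–(d): forbidden (parity).
Allowed pairs: 3 of 6.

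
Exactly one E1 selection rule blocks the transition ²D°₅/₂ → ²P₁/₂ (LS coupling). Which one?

ΔL = 0, ±1 (not L=0↔0): L: 2 → 1, ΔL = -1 — ✓.
ΔS = 0: S: 1/2 → 1/2 — ✓.
Parity must change: odd → even — ✓.
ΔJ = 0, ±1 (not J=0↔0): J: 5/2 → 1/2, ΔJ = -2 — ✗.

the ΔJ = 0, ±1 rule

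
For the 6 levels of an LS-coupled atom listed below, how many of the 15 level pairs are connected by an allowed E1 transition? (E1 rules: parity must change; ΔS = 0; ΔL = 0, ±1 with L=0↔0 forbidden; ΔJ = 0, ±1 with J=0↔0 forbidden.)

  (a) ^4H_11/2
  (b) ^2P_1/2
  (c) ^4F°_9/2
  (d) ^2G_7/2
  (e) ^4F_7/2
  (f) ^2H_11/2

1

(a)–(b): forbidden (parity, ΔS, ΔL, ΔJ).
(a)–(c): forbidden (ΔL).
(a)–(d): forbidden (parity, ΔS, ΔJ).
(a)–(e): forbidden (parity, ΔL, ΔJ).
(a)–(f): forbidden (parity, ΔS).
(b)–(c): forbidden (ΔS, ΔL, ΔJ).
(b)–(d): forbidden (parity, ΔL, ΔJ).
(b)–(e): forbidden (parity, ΔS, ΔL, ΔJ).
(b)–(f): forbidden (parity, ΔL, ΔJ).
(c)–(d): forbidden (ΔS).
(c)–(e): allowed.
(c)–(f): forbidden (ΔS, ΔL).
(d)–(e): forbidden (parity, ΔS).
(d)–(f): forbidden (parity, ΔJ).
(e)–(f): forbidden (parity, ΔS, ΔL, ΔJ).
Allowed pairs: 1 of 15.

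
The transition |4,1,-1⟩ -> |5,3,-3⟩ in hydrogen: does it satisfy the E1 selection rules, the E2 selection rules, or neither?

Δl = 3 − 1 = +2; l_i + l_f = 4.
Δm_l = -2.
E1 (Δl = ±1, |Δm_l| ≤ 1): not satisfied.
E2 (Δl = 0,±2, l_i+l_f ≥ 2, |Δm_l| ≤ 2): satisfied.

E2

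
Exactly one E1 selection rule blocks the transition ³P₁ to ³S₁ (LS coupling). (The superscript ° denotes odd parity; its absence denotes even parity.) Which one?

Reading off the term symbols: S 1→1, L 1→0, J 1→1, parity even→even.
Parity must change: even → even — fails.
ΔL = 0, ±1 (not L=0↔0): L: 1 → 0, ΔL = -1 — passes.
ΔS = 0: S: 1 → 1 — passes.
ΔJ = 0, ±1 (not J=0↔0): J: 1 → 1, ΔJ = +0 — passes.

parity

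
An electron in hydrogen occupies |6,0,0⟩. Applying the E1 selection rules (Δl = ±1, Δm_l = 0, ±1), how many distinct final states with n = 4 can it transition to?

E1 requires Δl = ±1, so l_f ∈ {-1, 1}; with 0 ≤ l_f ≤ n_f−1 = 3, the allowed l_f values are {1}.
For l_f = 1: m_f ∈ {m_i−1, m_i, m_i+1} ∩ [−1, 1] = {-1, 0, 1} → 3 states.
Total: 3.

3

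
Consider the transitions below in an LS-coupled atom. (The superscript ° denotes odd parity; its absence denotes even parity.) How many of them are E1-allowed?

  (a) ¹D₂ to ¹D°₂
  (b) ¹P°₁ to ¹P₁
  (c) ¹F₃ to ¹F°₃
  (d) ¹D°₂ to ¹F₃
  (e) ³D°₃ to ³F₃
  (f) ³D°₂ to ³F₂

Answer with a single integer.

6

(a) allowed
(b) allowed
(c) allowed
(d) allowed
(e) allowed
(f) allowed
Total allowed: 6 of 6.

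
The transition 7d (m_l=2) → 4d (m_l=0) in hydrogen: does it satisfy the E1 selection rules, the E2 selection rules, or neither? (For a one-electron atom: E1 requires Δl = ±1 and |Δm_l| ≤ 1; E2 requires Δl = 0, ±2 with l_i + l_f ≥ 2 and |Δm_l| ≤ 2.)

Δl = 2 − 2 = +0; l_i + l_f = 4.
Δm_l = -2.
E1 (Δl = ±1, |Δm_l| ≤ 1): not satisfied.
E2 (Δl = 0,±2, l_i+l_f ≥ 2, |Δm_l| ≤ 2): satisfied.

E2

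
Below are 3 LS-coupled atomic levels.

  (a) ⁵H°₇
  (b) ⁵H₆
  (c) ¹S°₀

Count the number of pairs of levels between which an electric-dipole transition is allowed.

(a)–(b): allowed.
(a)–(c): forbidden (parity, ΔS, ΔL, ΔJ).
(b)–(c): forbidden (ΔS, ΔL, ΔJ).
Allowed pairs: 1 of 3.

1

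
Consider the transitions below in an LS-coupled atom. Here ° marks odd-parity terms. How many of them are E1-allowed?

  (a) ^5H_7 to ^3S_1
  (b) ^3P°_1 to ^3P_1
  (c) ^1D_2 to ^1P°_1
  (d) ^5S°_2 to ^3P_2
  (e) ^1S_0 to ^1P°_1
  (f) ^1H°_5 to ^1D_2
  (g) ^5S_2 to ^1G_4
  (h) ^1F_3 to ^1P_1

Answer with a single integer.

3

(a) forbidden (parity, ΔS, ΔL, ΔJ fail)
(b) allowed
(c) allowed
(d) forbidden (ΔS fails)
(e) allowed
(f) forbidden (ΔL, ΔJ fail)
(g) forbidden (parity, ΔS, ΔL, ΔJ fail)
(h) forbidden (parity, ΔL, ΔJ fail)
Total allowed: 3 of 8.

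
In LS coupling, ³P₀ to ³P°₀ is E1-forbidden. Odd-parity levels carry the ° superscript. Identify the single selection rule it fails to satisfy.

the J=0 ↔ J=0 exclusion

Reading off the term symbols: S 1→1, L 1→1, J 0→0, parity even→odd.
Parity must change: even → odd — ✓.
ΔS = 0: S: 1 → 1 — ✓.
ΔL = 0, ±1 (not L=0↔0): L: 1 → 1, ΔL = +0 — ✓.
ΔJ = 0, ±1 (not J=0↔0): J: 0 → 0, ΔJ = +0 — ✗.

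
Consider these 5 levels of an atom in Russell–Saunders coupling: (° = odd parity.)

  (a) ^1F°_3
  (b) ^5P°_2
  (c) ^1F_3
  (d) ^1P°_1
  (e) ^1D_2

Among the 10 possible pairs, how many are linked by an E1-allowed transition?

(a)–(b): forbidden (parity, ΔS, ΔL).
(a)–(c): allowed.
(a)–(d): forbidden (parity, ΔL, ΔJ).
(a)–(e): allowed.
(b)–(c): forbidden (ΔS, ΔL).
(b)–(d): forbidden (parity, ΔS).
(b)–(e): forbidden (ΔS).
(c)–(d): forbidden (ΔL, ΔJ).
(c)–(e): forbidden (parity).
(d)–(e): allowed.
Allowed pairs: 3 of 10.

3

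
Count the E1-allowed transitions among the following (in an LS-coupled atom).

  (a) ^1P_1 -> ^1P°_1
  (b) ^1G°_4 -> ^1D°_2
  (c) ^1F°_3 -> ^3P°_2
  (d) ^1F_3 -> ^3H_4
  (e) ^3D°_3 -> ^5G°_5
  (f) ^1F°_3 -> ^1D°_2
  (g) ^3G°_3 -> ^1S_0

(a) allowed
(b) forbidden (parity, ΔL, ΔJ fail)
(c) forbidden (parity, ΔS, ΔL fail)
(d) forbidden (parity, ΔS, ΔL fail)
(e) forbidden (parity, ΔS, ΔL, ΔJ fail)
(f) forbidden (parity fails)
(g) forbidden (ΔS, ΔL, ΔJ fail)
Total allowed: 1 of 7.

1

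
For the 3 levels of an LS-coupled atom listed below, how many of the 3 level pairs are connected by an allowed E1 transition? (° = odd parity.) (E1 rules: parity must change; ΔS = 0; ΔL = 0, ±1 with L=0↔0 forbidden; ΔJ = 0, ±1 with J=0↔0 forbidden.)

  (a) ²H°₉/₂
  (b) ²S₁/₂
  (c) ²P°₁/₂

1

(a)–(b): forbidden (ΔL, ΔJ).
(a)–(c): forbidden (parity, ΔL, ΔJ).
(b)–(c): allowed.
Allowed pairs: 1 of 3.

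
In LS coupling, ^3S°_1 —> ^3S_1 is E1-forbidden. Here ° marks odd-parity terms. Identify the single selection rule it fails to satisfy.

the L=0 ↔ L=0 exclusion

Initial level: S=1, L=0, J=1, parity odd. Final level: S=1, L=0, J=1, parity even.
Parity must change: odd → even — ✓.
ΔS = 0: S: 1 → 1 — ✓.
ΔL = 0, ±1 (not L=0↔0): L: 0 → 0, ΔL = +0 — ✗.
ΔJ = 0, ±1 (not J=0↔0): J: 1 → 1, ΔJ = +0 — ✓.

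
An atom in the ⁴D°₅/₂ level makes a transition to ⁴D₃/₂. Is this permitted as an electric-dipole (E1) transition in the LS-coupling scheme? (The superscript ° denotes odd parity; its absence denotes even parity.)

Initial level: S=3/2, L=2, J=5/2, parity odd. Final level: S=3/2, L=2, J=3/2, parity even.
ΔL = 0, ±1 (not L=0↔0): L: 2 → 2, ΔL = +0 — ok.
ΔS = 0: S: 3/2 → 3/2 — ok.
ΔJ = 0, ±1 (not J=0↔0): J: 5/2 → 3/2, ΔJ = -1 — ok.
Parity must change: odd → even — ok.
All four E1 rules are satisfied.

allowed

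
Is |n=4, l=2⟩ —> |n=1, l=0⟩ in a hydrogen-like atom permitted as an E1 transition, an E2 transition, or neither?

Δl = 0 − 2 = -2; l_i + l_f = 2.
E1 (Δl = ±1): not satisfied.
E2 (Δl = 0,±2, l_i+l_f ≥ 2): satisfied.

E2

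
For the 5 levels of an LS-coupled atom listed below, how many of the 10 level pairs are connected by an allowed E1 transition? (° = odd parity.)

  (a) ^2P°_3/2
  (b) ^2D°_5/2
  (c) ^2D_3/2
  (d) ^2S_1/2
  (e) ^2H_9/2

3

(a)–(b): forbidden (parity).
(a)–(c): allowed.
(a)–(d): allowed.
(a)–(e): forbidden (ΔL, ΔJ).
(b)–(c): allowed.
(b)–(d): forbidden (ΔL, ΔJ).
(b)–(e): forbidden (ΔL, ΔJ).
(c)–(d): forbidden (parity, ΔL).
(c)–(e): forbidden (parity, ΔL, ΔJ).
(d)–(e): forbidden (parity, ΔL, ΔJ).
Allowed pairs: 3 of 10.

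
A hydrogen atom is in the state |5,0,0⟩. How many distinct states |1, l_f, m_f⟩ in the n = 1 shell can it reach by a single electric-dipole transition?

0

E1 requires l_f ∈ {-1, 1}, but neither lies in [0, 0], so no final state is reachable.
Total: 0.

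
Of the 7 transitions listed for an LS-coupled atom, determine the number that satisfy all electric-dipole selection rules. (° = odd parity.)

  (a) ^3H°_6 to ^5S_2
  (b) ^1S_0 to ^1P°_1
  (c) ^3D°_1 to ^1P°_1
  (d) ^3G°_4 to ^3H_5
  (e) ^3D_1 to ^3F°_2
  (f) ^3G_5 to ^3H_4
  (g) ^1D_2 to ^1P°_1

(a) forbidden (ΔS, ΔL, ΔJ fail)
(b) allowed
(c) forbidden (parity, ΔS fail)
(d) allowed
(e) allowed
(f) forbidden (parity fails)
(g) allowed
Total allowed: 4 of 7.

4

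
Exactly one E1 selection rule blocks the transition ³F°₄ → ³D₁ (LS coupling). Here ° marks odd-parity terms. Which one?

Reading off the term symbols: S 1→1, L 3→2, J 4→1, parity odd→even.
ΔJ = 0, ±1 (not J=0↔0): J: 4 → 1, ΔJ = -3 — fails.
Parity must change: odd → even — ok.
ΔS = 0: S: 1 → 1 — ok.
ΔL = 0, ±1 (not L=0↔0): L: 3 → 2, ΔL = -1 — ok.

the ΔJ = 0, ±1 rule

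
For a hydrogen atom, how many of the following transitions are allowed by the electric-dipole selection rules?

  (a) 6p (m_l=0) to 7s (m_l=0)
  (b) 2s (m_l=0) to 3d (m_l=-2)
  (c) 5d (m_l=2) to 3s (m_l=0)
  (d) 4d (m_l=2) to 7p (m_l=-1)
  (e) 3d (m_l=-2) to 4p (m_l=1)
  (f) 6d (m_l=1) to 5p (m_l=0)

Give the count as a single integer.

(a) allowed
(b) forbidden — Δl = +2 (E1 requires Δl = ±1); Δm_l = -2 (E1 requires Δm_l = 0, ±1)
(c) forbidden — Δl = -2 (E1 requires Δl = ±1); Δm_l = -2 (E1 requires Δm_l = 0, ±1)
(d) forbidden — Δm_l = -3 (E1 requires Δm_l = 0, ±1)
(e) forbidden — Δm_l = +3 (E1 requires Δm_l = 0, ±1)
(f) allowed
Total allowed: 2 of 6.

2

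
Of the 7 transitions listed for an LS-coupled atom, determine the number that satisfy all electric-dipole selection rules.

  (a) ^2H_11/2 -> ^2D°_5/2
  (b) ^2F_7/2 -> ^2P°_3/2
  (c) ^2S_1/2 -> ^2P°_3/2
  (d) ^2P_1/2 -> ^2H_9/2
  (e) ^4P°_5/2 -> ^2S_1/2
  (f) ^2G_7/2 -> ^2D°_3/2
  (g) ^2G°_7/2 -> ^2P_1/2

1

(a) forbidden (ΔL, ΔJ fail)
(b) forbidden (ΔL, ΔJ fail)
(c) allowed
(d) forbidden (parity, ΔL, ΔJ fail)
(e) forbidden (ΔS, ΔJ fail)
(f) forbidden (ΔL, ΔJ fail)
(g) forbidden (ΔL, ΔJ fail)
Total allowed: 1 of 7.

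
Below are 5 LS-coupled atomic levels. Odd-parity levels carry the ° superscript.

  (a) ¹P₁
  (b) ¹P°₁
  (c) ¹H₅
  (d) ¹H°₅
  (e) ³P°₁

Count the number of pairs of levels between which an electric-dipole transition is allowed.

2

(a)–(b): allowed.
(a)–(c): forbidden (parity, ΔL, ΔJ).
(a)–(d): forbidden (ΔL, ΔJ).
(a)–(e): forbidden (ΔS).
(b)–(c): forbidden (ΔL, ΔJ).
(b)–(d): forbidden (parity, ΔL, ΔJ).
(b)–(e): forbidden (parity, ΔS).
(c)–(d): allowed.
(c)–(e): forbidden (ΔS, ΔL, ΔJ).
(d)–(e): forbidden (parity, ΔS, ΔL, ΔJ).
Allowed pairs: 2 of 10.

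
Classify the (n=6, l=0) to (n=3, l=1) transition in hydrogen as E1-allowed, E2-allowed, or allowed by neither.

E1

Δl = 1 − 0 = +1; l_i + l_f = 1.
E1 (Δl = ±1): satisfied.
E2 (Δl = 0,±2, l_i+l_f ≥ 2): not satisfied.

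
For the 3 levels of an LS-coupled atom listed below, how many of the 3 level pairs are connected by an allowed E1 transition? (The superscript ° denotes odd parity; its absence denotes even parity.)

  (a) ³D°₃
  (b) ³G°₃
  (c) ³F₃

2

(a)–(b): forbidden (parity, ΔL).
(a)–(c): allowed.
(b)–(c): allowed.
Allowed pairs: 2 of 3.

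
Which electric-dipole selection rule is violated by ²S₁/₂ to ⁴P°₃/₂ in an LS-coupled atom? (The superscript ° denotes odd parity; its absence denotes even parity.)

Reading off the term symbols: S 1/2→3/2, L 0→1, J 1/2→3/2, parity even→odd.
Parity must change: even → odd — ✓.
ΔS = 0: S: 1/2 → 3/2 — ✗.
ΔL = 0, ±1 (not L=0↔0): L: 0 → 1, ΔL = +1 — ✓.
ΔJ = 0, ±1 (not J=0↔0): J: 1/2 → 3/2, ΔJ = +1 — ✓.

the ΔS = 0 rule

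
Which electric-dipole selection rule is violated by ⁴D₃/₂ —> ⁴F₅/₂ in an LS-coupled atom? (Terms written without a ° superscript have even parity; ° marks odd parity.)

parity

ΔJ = 0, ±1 (not J=0↔0): J: 3/2 → 5/2, ΔJ = +1 — ✓.
ΔL = 0, ±1 (not L=0↔0): L: 2 → 3, ΔL = +1 — ✓.
ΔS = 0: S: 3/2 → 3/2 — ✓.
Parity must change: even → even — ✗.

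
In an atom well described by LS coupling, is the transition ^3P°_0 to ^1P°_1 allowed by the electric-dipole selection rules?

forbidden

Reading off the term symbols: S 1→0, L 1→1, J 0→1, parity odd→odd.
Parity must change: odd → odd — ✗.
ΔS = 0: S: 1 → 0 — ✗.
ΔL = 0, ±1 (not L=0↔0): L: 1 → 1, ΔL = +0 — ✓.
ΔJ = 0, ±1 (not J=0↔0): J: 0 → 1, ΔJ = +1 — ✓.
Rule(s) violated: parity, ΔS.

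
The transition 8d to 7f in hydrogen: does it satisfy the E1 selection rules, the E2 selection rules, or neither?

Δl = 3 − 2 = +1; l_i + l_f = 5.
E1 (Δl = ±1): satisfied.
E2 (Δl = 0,±2, l_i+l_f ≥ 2): not satisfied.

E1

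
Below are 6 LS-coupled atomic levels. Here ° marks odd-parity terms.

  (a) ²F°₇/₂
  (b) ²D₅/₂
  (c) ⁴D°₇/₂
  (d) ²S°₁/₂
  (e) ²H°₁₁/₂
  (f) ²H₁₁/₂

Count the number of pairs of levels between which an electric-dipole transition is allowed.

(a)–(b): allowed.
(a)–(c): forbidden (parity, ΔS).
(a)–(d): forbidden (parity, ΔL, ΔJ).
(a)–(e): forbidden (parity, ΔL, ΔJ).
(a)–(f): forbidden (ΔL, ΔJ).
(b)–(c): forbidden (ΔS).
(b)–(d): forbidden (ΔL, ΔJ).
(b)–(e): forbidden (ΔL, ΔJ).
(b)–(f): forbidden (parity, ΔL, ΔJ).
(c)–(d): forbidden (parity, ΔS, ΔL, ΔJ).
(c)–(e): forbidden (parity, ΔS, ΔL, ΔJ).
(c)–(f): forbidden (ΔS, ΔL, ΔJ).
(d)–(e): forbidden (parity, ΔL, ΔJ).
(d)–(f): forbidden (ΔL, ΔJ).
(e)–(f): allowed.
Allowed pairs: 2 of 15.

2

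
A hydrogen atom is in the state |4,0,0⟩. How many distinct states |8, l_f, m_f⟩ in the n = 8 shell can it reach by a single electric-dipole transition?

E1 requires Δl = ±1, so l_f ∈ {-1, 1}; with 0 ≤ l_f ≤ n_f−1 = 7, the allowed l_f values are {1}.
For l_f = 1: m_f ∈ {m_i−1, m_i, m_i+1} ∩ [−1, 1] = {-1, 0, 1} → 3 states.
Total: 3.

3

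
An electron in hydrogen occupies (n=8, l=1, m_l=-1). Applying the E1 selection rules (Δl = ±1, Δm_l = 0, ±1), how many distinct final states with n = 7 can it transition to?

E1 requires Δl = ±1, so l_f ∈ {0, 2}; with 0 ≤ l_f ≤ n_f−1 = 6, the allowed l_f values are {0, 2}.
For l_f = 0: m_f ∈ {m_i−1, m_i, m_i+1} ∩ [−0, 0] = {0} → 1 state.
For l_f = 2: m_f ∈ {m_i−1, m_i, m_i+1} ∩ [−2, 2] = {-2, -1, 0} → 3 states.
Total: 4.

4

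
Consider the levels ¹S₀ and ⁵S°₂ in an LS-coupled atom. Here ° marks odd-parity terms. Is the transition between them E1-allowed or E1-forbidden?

forbidden

Initial level: S=0, L=0, J=0, parity even. Final level: S=2, L=0, J=2, parity odd.
ΔJ = 0, ±1 (not J=0↔0): J: 0 → 2, ΔJ = +2 — violated.
ΔL = 0, ±1 (not L=0↔0): L: 0 → 0, ΔL = +0 — violated.
ΔS = 0: S: 0 → 2 — violated.
Parity must change: even → odd — satisfied.
Rule(s) violated: ΔS, ΔL, ΔJ.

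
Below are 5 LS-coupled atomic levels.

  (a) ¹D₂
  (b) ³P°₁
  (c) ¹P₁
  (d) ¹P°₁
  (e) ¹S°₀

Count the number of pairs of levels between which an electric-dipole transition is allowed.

3

(a)–(b): forbidden (ΔS).
(a)–(c): forbidden (parity).
(a)–(d): allowed.
(a)–(e): forbidden (ΔL, ΔJ).
(b)–(c): forbidden (ΔS).
(b)–(d): forbidden (parity, ΔS).
(b)–(e): forbidden (parity, ΔS).
(c)–(d): allowed.
(c)–(e): allowed.
(d)–(e): forbidden (parity).
Allowed pairs: 3 of 10.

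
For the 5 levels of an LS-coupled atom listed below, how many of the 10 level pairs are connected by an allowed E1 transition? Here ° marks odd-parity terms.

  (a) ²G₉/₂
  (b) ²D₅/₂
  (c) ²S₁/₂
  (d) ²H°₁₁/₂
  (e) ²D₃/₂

1

(a)–(b): forbidden (parity, ΔL, ΔJ).
(a)–(c): forbidden (parity, ΔL, ΔJ).
(a)–(d): allowed.
(a)–(e): forbidden (parity, ΔL, ΔJ).
(b)–(c): forbidden (parity, ΔL, ΔJ).
(b)–(d): forbidden (ΔL, ΔJ).
(b)–(e): forbidden (parity).
(c)–(d): forbidden (ΔL, ΔJ).
(c)–(e): forbidden (parity, ΔL).
(d)–(e): forbidden (ΔL, ΔJ).
Allowed pairs: 1 of 10.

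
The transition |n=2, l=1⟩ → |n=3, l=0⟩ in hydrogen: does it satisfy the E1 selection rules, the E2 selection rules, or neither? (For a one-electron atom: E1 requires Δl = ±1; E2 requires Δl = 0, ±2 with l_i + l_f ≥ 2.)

E1

Δl = 0 − 1 = -1; l_i + l_f = 1.
E1 (Δl = ±1): satisfied.
E2 (Δl = 0,±2, l_i+l_f ≥ 2): not satisfied.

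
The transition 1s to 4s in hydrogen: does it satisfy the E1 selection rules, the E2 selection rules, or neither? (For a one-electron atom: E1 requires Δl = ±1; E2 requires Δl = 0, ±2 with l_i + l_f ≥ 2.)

Δl = 0 − 0 = +0; l_i + l_f = 0.
E1 (Δl = ±1): not satisfied.
E2 (Δl = 0,±2, l_i+l_f ≥ 2): not satisfied.

neither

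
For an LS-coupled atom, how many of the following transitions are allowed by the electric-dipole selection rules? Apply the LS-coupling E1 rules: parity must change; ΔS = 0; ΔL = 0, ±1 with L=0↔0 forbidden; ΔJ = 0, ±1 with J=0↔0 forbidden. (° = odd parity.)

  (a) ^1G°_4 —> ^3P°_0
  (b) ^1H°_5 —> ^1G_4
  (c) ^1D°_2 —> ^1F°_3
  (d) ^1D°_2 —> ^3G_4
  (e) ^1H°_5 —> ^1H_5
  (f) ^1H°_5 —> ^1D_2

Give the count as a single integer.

(a) forbidden (parity, ΔS, ΔL, ΔJ fail)
(b) allowed
(c) forbidden (parity fails)
(d) forbidden (ΔS, ΔL, ΔJ fail)
(e) allowed
(f) forbidden (ΔL, ΔJ fail)
Total allowed: 2 of 6.

2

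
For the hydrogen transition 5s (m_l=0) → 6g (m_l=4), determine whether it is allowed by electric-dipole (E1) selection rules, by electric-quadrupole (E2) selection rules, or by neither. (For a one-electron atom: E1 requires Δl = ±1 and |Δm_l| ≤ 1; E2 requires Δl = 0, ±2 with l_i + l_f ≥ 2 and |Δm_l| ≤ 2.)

Δl = 4 − 0 = +4; l_i + l_f = 4.
Δm_l = +4.
E1 (Δl = ±1, |Δm_l| ≤ 1): not satisfied.
E2 (Δl = 0,±2, l_i+l_f ≥ 2, |Δm_l| ≤ 2): not satisfied.

neither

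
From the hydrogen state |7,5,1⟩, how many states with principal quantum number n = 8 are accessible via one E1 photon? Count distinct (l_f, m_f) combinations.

E1 requires Δl = ±1, so l_f ∈ {4, 6}; with 0 ≤ l_f ≤ n_f−1 = 7, the allowed l_f values are {4, 6}.
For l_f = 4: m_f ∈ {m_i−1, m_i, m_i+1} ∩ [−4, 4] = {0, 1, 2} → 3 states.
For l_f = 6: m_f ∈ {m_i−1, m_i, m_i+1} ∩ [−6, 6] = {0, 1, 2} → 3 states.
Total: 6.

6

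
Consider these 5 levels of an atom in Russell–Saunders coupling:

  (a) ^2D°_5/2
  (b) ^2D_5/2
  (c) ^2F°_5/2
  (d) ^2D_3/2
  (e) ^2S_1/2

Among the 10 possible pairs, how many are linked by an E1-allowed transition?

4

(a)–(b): allowed.
(a)–(c): forbidden (parity).
(a)–(d): allowed.
(a)–(e): forbidden (ΔL, ΔJ).
(b)–(c): allowed.
(b)–(d): forbidden (parity).
(b)–(e): forbidden (parity, ΔL, ΔJ).
(c)–(d): allowed.
(c)–(e): forbidden (ΔL, ΔJ).
(d)–(e): forbidden (parity, ΔL).
Allowed pairs: 4 of 10.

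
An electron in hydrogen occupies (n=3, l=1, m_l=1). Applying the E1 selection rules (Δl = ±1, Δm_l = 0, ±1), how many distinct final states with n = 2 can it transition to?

1

E1 requires Δl = ±1, so l_f ∈ {0, 2}; with 0 ≤ l_f ≤ n_f−1 = 1, the allowed l_f values are {0}.
For l_f = 0: m_f ∈ {m_i−1, m_i, m_i+1} ∩ [−0, 0] = {0} → 1 state.
Total: 1.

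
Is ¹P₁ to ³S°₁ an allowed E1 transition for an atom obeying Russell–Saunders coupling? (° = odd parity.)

Reading off the term symbols: S 0→1, L 1→0, J 1→1, parity even→odd.
Parity must change: even → odd — ok.
ΔS = 0: S: 0 → 1 — fails.
ΔL = 0, ±1 (not L=0↔0): L: 1 → 0, ΔL = -1 — ok.
ΔJ = 0, ±1 (not J=0↔0): J: 1 → 1, ΔJ = +0 — ok.
Rule(s) violated: ΔS.

forbidden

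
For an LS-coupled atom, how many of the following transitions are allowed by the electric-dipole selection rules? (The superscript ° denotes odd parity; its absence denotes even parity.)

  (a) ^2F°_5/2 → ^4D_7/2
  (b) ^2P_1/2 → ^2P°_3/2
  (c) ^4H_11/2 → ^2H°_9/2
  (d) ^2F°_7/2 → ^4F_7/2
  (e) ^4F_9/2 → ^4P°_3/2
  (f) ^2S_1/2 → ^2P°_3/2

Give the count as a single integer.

(a) forbidden (ΔS fails)
(b) allowed
(c) forbidden (ΔS fails)
(d) forbidden (ΔS fails)
(e) forbidden (ΔL, ΔJ fail)
(f) allowed
Total allowed: 2 of 6.

2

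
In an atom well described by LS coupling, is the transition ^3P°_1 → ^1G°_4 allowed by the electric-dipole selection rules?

Parity must change: odd → odd — violated.
ΔS = 0: S: 1 → 0 — violated.
ΔJ = 0, ±1 (not J=0↔0): J: 1 → 4, ΔJ = +3 — violated.
ΔL = 0, ±1 (not L=0↔0): L: 1 → 4, ΔL = +3 — violated.
Rule(s) violated: parity, ΔS, ΔL, ΔJ.

forbidden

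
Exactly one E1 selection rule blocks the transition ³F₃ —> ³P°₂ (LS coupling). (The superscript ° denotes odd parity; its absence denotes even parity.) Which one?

the ΔL = 0, ±1 rule

Parity must change: even → odd — ok.
ΔS = 0: S: 1 → 1 — ok.
ΔL = 0, ±1 (not L=0↔0): L: 3 → 1, ΔL = -2 — fails.
ΔJ = 0, ±1 (not J=0↔0): J: 3 → 2, ΔJ = -1 — ok.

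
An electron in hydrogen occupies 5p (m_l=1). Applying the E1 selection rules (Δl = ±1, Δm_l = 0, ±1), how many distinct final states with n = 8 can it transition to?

E1 requires Δl = ±1, so l_f ∈ {0, 2}; with 0 ≤ l_f ≤ n_f−1 = 7, the allowed l_f values are {0, 2}.
For l_f = 0: m_f ∈ {m_i−1, m_i, m_i+1} ∩ [−0, 0] = {0} → 1 state.
For l_f = 2: m_f ∈ {m_i−1, m_i, m_i+1} ∩ [−2, 2] = {0, 1, 2} → 3 states.
Total: 4.

4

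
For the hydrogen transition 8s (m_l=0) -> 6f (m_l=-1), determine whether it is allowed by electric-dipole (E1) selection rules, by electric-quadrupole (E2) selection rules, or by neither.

neither

Δl = 3 − 0 = +3; l_i + l_f = 3.
Δm_l = -1.
E1 (Δl = ±1, |Δm_l| ≤ 1): not satisfied.
E2 (Δl = 0,±2, l_i+l_f ≥ 2, |Δm_l| ≤ 2): not satisfied.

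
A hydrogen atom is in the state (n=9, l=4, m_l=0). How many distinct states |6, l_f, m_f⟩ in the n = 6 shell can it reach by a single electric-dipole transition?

E1 requires Δl = ±1, so l_f ∈ {3, 5}; with 0 ≤ l_f ≤ n_f−1 = 5, the allowed l_f values are {3, 5}.
For l_f = 3: m_f ∈ {m_i−1, m_i, m_i+1} ∩ [−3, 3] = {-1, 0, 1} → 3 states.
For l_f = 5: m_f ∈ {m_i−1, m_i, m_i+1} ∩ [−5, 5] = {-1, 0, 1} → 3 states.
Total: 6.

6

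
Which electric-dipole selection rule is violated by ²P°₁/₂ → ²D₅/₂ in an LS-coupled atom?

the ΔJ = 0, ±1 rule

ΔJ = 0, ±1 (not J=0↔0): J: 1/2 → 5/2, ΔJ = +2 — fails.
ΔL = 0, ±1 (not L=0↔0): L: 1 → 2, ΔL = +1 — passes.
Parity must change: odd → even — passes.
ΔS = 0: S: 1/2 → 1/2 — passes.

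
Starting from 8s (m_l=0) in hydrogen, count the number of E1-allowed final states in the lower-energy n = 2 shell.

E1 requires Δl = ±1, so l_f ∈ {-1, 1}; with 0 ≤ l_f ≤ n_f−1 = 1, the allowed l_f values are {1}.
For l_f = 1: m_f ∈ {m_i−1, m_i, m_i+1} ∩ [−1, 1] = {-1, 0, 1} → 3 states.
Total: 3.

3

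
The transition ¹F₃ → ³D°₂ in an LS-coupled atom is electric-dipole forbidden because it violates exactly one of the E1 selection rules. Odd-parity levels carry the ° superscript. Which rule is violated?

the ΔS = 0 rule

Reading off the term symbols: S 0→1, L 3→2, J 3→2, parity even→odd.
Parity must change: even → odd — satisfied.
ΔS = 0: S: 0 → 1 — violated.
ΔL = 0, ±1 (not L=0↔0): L: 3 → 2, ΔL = -1 — satisfied.
ΔJ = 0, ±1 (not J=0↔0): J: 3 → 2, ΔJ = -1 — satisfied.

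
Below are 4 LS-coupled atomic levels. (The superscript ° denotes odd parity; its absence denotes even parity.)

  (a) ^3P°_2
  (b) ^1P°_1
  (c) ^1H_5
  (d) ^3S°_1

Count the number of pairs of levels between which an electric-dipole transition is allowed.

0

(a)–(b): forbidden (parity, ΔS).
(a)–(c): forbidden (ΔS, ΔL, ΔJ).
(a)–(d): forbidden (parity).
(b)–(c): forbidden (ΔL, ΔJ).
(b)–(d): forbidden (parity, ΔS).
(c)–(d): forbidden (ΔS, ΔL, ΔJ).
Allowed pairs: 0 of 6.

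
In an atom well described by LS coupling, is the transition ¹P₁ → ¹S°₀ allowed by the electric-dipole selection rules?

Parity must change: even → odd — satisfied.
ΔS = 0: S: 0 → 0 — satisfied.
ΔL = 0, ±1 (not L=0↔0): L: 1 → 0, ΔL = -1 — satisfied.
ΔJ = 0, ±1 (not J=0↔0): J: 1 → 0, ΔJ = -1 — satisfied.
All four E1 rules are satisfied.

allowed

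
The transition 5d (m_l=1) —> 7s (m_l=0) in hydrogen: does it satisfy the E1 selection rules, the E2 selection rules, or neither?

E2

Δl = 0 − 2 = -2; l_i + l_f = 2.
Δm_l = -1.
E1 (Δl = ±1, |Δm_l| ≤ 1): not satisfied.
E2 (Δl = 0,±2, l_i+l_f ≥ 2, |Δm_l| ≤ 2): satisfied.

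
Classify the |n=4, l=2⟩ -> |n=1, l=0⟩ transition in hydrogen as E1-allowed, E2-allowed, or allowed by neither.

E2

Δl = 0 − 2 = -2; l_i + l_f = 2.
E1 (Δl = ±1): not satisfied.
E2 (Δl = 0,±2, l_i+l_f ≥ 2): satisfied.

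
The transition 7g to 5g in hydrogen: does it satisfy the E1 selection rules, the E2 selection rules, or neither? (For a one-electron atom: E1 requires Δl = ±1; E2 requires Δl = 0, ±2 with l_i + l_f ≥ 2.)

Δl = 4 − 4 = +0; l_i + l_f = 8.
E1 (Δl = ±1): not satisfied.
E2 (Δl = 0,±2, l_i+l_f ≥ 2): satisfied.

E2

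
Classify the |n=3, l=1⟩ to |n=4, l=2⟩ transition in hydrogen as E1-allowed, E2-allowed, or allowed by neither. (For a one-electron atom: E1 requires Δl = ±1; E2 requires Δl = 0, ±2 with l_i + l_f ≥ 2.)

Δl = 2 − 1 = +1; l_i + l_f = 3.
E1 (Δl = ±1): satisfied.
E2 (Δl = 0,±2, l_i+l_f ≥ 2): not satisfied.

E1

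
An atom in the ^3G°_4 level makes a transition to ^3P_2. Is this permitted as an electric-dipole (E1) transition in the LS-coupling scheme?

forbidden

ΔL = 0, ±1 (not L=0↔0): L: 4 → 1, ΔL = -3 — fails.
ΔS = 0: S: 1 → 1 — ok.
Parity must change: odd → even — ok.
ΔJ = 0, ±1 (not J=0↔0): J: 4 → 2, ΔJ = -2 — fails.
Rule(s) violated: ΔL, ΔJ.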